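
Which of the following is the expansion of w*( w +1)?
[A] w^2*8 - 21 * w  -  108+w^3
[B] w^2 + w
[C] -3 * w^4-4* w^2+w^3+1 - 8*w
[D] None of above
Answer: B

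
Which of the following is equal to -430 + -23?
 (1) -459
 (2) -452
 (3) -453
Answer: 3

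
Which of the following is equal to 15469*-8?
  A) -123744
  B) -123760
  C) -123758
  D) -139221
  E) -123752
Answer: E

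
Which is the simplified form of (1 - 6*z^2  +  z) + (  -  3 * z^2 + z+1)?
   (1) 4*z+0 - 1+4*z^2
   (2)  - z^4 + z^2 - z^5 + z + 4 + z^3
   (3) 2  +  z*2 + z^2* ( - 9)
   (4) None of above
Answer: 3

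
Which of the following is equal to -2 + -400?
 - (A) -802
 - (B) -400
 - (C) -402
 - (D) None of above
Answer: C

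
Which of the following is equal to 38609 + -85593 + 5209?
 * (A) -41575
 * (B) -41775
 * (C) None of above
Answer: B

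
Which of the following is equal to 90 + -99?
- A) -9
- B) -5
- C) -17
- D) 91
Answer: A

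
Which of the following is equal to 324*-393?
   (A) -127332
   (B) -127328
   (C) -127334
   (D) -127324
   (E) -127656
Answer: A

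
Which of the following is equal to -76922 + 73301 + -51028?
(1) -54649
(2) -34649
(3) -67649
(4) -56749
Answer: 1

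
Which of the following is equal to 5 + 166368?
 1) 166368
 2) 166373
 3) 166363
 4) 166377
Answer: 2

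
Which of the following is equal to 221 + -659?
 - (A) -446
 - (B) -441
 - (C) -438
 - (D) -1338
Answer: C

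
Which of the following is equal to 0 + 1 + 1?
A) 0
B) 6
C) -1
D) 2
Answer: D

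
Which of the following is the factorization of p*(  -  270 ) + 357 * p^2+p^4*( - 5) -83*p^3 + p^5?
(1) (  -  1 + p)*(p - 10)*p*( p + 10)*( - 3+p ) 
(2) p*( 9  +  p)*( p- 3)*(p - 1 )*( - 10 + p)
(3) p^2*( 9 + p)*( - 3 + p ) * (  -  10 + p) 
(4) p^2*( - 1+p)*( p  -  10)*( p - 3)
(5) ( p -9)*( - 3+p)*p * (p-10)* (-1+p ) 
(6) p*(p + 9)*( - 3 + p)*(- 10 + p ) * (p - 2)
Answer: 2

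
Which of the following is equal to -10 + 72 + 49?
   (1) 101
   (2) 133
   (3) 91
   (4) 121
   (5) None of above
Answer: 5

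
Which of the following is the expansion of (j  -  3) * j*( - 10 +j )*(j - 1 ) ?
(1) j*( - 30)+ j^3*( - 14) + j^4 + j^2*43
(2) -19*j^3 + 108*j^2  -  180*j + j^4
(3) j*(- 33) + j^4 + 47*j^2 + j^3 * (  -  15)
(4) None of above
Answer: 1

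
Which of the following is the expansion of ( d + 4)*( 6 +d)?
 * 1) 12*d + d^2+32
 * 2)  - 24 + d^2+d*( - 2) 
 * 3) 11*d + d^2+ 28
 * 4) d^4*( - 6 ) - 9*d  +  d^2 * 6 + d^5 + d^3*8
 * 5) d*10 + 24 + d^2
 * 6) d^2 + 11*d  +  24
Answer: 5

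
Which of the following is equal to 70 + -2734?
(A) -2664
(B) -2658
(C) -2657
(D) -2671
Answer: A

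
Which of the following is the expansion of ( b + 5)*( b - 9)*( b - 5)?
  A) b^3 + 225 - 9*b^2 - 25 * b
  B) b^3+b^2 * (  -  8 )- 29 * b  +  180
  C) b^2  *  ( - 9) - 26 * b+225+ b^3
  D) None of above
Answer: A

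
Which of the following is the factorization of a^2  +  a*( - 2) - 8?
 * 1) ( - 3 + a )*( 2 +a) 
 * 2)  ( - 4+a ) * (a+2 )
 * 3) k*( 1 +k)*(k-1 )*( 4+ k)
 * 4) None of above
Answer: 2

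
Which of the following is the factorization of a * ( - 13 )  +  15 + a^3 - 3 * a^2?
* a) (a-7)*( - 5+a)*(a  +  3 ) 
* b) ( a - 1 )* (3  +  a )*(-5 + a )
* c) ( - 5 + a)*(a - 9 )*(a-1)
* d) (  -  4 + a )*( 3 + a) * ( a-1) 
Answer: b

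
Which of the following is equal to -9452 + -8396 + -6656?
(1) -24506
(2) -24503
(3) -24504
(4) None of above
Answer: 3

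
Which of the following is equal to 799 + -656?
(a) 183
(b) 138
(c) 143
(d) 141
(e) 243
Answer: c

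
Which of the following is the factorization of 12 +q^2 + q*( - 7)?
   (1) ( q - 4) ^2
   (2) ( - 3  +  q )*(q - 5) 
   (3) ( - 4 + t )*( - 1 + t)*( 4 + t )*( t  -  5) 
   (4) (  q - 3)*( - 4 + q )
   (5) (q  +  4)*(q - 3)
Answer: 4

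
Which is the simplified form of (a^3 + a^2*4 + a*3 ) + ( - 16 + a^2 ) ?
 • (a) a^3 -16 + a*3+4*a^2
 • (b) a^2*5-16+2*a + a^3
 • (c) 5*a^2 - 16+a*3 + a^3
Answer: c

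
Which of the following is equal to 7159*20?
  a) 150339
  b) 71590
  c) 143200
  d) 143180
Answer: d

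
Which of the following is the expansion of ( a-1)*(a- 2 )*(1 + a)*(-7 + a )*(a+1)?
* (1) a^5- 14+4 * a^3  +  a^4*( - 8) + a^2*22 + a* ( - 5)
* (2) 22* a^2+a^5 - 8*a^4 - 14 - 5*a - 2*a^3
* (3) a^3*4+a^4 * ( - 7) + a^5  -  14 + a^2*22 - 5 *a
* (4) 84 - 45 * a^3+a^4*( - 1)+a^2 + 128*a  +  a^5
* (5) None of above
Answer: 1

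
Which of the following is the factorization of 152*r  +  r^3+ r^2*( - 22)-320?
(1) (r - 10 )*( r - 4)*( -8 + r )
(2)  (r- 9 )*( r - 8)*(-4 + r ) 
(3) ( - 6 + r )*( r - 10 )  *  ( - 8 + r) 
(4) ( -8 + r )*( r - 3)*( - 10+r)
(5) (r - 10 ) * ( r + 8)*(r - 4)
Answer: 1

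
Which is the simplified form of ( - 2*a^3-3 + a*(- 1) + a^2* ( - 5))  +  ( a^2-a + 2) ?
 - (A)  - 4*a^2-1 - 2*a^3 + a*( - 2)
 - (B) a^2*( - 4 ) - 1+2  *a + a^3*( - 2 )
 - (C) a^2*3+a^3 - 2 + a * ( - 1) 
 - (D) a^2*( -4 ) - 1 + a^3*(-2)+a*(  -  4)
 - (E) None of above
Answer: A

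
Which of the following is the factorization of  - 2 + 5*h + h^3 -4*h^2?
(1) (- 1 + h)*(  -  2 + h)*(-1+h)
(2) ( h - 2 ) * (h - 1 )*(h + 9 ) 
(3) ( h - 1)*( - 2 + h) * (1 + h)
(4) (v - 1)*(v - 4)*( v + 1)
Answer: 1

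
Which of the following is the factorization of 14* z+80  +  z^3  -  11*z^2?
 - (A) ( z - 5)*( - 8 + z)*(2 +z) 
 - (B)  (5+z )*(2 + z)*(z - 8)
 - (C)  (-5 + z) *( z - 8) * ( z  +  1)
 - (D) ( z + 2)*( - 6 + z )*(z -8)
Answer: A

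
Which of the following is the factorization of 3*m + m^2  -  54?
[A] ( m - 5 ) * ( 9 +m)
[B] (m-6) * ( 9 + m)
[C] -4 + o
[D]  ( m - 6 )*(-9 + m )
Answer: B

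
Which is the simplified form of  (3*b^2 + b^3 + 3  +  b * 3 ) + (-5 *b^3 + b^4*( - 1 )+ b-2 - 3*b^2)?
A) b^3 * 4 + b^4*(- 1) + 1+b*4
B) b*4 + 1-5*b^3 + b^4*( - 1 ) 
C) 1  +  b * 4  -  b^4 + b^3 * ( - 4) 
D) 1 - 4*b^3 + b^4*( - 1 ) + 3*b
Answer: C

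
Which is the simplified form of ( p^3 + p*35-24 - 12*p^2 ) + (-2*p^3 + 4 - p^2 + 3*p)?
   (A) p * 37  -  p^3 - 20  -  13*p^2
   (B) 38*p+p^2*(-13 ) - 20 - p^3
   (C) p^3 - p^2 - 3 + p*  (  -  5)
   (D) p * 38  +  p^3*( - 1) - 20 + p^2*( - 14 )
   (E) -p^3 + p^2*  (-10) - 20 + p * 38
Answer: B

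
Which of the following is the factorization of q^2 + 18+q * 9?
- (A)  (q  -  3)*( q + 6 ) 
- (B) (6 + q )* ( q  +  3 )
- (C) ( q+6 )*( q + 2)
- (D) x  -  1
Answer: B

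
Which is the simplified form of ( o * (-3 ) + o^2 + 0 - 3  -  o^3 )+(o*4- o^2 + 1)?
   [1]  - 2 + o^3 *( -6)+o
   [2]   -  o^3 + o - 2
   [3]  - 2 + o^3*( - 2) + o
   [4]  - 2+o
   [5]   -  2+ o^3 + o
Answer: 2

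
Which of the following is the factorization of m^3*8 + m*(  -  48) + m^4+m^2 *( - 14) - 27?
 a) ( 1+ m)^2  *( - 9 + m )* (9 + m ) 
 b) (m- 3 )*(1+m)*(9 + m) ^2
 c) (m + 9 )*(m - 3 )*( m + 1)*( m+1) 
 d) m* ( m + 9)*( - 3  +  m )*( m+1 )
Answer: c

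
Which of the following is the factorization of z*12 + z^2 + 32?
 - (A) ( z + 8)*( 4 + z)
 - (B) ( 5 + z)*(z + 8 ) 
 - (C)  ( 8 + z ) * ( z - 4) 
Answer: A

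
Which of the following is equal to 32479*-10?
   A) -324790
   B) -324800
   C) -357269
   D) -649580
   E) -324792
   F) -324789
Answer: A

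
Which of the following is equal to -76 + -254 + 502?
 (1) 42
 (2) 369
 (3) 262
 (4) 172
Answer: 4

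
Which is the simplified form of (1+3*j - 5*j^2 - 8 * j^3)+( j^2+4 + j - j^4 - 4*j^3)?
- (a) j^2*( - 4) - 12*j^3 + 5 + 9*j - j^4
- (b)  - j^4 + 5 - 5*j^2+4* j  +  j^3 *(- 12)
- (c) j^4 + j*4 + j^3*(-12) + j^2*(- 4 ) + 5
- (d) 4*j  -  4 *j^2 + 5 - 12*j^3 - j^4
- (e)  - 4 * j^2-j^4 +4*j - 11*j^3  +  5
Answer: d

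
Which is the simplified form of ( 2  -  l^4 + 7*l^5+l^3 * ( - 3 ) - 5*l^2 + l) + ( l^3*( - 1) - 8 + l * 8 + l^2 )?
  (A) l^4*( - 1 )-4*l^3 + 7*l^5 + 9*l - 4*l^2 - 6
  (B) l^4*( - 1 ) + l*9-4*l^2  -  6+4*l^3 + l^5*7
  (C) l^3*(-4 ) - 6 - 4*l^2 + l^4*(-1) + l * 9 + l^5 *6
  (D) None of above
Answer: A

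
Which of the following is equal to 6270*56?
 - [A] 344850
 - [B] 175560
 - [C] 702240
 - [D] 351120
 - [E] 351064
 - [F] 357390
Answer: D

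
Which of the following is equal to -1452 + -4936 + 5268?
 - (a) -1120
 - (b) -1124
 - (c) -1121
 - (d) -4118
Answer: a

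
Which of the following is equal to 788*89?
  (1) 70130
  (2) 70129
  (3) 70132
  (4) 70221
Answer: 3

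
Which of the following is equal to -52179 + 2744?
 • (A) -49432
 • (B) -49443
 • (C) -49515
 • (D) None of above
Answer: D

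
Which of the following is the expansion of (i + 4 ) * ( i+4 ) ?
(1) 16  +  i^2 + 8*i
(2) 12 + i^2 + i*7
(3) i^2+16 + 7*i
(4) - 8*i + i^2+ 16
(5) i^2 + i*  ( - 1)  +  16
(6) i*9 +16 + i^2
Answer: 1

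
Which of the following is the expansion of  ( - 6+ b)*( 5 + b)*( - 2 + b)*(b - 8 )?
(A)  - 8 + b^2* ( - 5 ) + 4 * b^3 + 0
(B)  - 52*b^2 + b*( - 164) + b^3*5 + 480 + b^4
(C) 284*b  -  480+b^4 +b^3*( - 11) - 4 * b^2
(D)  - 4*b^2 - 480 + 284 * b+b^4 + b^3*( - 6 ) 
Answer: C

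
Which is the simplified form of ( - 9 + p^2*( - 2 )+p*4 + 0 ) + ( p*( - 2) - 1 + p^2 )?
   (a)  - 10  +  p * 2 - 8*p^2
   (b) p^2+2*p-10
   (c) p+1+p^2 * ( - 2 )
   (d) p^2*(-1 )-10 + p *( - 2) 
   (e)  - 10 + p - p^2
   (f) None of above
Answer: f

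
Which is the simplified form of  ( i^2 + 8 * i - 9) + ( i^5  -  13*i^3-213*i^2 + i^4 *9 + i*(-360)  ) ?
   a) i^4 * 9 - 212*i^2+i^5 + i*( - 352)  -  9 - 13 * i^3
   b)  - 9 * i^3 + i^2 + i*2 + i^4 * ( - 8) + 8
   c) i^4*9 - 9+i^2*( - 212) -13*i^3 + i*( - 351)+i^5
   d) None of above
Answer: a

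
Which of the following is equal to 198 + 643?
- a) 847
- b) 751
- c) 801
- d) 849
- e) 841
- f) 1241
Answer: e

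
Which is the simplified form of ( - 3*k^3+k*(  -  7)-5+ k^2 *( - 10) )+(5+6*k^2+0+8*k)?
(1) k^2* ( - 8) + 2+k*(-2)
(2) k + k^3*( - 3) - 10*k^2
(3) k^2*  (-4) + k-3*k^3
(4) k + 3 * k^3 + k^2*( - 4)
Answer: 3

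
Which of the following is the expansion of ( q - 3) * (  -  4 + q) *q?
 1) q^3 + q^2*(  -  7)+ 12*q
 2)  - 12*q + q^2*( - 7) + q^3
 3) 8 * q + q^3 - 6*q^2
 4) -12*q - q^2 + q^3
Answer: 1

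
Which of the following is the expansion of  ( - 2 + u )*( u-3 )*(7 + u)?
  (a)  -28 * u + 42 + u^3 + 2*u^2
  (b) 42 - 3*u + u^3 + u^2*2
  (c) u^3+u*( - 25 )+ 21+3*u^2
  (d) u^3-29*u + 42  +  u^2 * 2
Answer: d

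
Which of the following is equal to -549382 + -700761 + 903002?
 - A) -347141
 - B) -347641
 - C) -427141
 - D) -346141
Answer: A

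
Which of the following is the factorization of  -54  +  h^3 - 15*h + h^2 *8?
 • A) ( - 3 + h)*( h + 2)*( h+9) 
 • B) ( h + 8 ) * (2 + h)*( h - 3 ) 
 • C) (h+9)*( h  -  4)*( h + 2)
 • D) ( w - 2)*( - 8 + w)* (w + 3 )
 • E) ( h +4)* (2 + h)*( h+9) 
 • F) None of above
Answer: A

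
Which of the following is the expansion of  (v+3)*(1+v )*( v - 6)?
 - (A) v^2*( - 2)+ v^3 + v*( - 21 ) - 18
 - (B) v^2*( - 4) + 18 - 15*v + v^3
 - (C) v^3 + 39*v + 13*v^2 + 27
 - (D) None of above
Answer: A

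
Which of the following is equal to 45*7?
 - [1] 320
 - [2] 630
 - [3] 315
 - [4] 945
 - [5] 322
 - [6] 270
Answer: 3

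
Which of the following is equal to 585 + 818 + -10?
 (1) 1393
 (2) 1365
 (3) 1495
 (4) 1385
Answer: 1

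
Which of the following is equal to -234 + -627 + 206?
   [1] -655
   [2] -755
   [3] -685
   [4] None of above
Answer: 1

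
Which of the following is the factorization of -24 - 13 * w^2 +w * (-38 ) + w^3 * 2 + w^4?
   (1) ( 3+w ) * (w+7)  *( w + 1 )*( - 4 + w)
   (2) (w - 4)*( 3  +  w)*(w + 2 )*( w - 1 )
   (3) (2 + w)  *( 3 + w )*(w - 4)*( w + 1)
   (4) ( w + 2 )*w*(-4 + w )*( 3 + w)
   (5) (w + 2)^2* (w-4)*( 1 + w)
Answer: 3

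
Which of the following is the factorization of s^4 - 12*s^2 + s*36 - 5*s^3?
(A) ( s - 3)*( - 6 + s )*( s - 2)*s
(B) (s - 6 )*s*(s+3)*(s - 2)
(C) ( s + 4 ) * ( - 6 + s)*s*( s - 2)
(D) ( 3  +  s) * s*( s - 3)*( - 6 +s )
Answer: B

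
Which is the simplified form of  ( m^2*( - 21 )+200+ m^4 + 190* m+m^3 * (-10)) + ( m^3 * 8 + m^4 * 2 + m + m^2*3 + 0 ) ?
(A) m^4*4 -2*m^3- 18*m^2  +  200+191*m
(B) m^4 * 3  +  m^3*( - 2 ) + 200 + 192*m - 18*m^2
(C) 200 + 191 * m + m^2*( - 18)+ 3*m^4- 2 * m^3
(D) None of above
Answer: C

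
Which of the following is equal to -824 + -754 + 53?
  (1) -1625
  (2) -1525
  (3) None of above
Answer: 2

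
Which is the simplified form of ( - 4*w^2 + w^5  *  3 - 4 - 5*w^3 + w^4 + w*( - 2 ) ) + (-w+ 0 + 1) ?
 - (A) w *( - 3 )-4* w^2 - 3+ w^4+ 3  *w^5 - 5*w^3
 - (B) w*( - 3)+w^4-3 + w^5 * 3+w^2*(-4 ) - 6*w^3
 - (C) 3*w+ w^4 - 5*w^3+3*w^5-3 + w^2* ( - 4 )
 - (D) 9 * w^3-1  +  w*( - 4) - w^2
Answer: A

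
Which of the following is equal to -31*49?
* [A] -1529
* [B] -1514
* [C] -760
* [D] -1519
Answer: D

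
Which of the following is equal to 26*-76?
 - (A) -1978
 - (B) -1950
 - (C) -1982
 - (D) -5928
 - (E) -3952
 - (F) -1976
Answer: F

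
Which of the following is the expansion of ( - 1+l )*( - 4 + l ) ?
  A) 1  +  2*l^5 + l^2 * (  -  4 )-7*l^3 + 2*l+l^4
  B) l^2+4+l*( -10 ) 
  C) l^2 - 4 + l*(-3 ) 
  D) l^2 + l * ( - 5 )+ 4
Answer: D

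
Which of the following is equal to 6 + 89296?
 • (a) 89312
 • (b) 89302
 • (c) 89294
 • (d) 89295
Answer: b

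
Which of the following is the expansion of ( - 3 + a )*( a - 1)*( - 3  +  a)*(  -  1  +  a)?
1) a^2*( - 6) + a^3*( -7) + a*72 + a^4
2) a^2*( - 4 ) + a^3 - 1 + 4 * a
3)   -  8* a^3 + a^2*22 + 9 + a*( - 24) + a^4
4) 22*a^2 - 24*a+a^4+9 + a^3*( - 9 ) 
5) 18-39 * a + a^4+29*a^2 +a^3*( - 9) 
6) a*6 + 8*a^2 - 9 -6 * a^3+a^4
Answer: 3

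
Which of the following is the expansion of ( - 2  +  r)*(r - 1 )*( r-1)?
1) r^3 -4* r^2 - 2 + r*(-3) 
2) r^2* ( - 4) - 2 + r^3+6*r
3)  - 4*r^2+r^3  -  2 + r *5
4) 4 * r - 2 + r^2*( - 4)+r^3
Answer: 3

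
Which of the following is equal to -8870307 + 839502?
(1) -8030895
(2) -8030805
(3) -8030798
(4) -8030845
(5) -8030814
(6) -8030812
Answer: 2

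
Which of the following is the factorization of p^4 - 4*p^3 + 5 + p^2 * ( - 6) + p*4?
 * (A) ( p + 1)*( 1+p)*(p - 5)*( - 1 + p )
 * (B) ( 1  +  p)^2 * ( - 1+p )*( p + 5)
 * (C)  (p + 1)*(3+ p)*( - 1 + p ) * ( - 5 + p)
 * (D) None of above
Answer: A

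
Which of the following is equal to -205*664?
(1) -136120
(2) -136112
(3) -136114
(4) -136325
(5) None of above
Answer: 1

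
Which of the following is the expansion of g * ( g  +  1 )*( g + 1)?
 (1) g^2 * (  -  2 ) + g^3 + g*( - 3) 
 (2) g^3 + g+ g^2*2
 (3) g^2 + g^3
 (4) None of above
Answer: 2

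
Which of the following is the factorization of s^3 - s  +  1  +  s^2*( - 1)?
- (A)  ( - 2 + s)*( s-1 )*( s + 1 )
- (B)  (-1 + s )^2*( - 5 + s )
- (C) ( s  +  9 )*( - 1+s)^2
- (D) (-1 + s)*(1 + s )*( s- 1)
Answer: D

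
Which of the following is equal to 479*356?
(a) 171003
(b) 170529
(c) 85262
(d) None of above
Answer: d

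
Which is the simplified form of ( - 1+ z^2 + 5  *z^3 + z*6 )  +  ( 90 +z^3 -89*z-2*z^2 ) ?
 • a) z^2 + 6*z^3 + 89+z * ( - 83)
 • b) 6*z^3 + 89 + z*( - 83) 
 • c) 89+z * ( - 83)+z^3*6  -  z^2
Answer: c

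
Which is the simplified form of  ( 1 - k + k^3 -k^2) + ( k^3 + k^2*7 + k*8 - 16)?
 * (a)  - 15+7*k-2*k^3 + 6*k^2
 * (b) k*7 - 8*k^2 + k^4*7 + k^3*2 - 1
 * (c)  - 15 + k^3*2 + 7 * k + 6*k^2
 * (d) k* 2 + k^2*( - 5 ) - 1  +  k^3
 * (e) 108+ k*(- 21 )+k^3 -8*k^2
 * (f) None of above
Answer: c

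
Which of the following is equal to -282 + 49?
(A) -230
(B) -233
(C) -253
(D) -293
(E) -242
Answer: B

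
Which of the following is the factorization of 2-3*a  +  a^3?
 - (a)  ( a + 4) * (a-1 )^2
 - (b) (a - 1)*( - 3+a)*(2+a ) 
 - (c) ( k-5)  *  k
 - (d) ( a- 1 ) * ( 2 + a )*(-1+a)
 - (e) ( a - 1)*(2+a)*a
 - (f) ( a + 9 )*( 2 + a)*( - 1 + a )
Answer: d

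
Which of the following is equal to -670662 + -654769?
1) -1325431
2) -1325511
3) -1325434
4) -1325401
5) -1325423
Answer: 1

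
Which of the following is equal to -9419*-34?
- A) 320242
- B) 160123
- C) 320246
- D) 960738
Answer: C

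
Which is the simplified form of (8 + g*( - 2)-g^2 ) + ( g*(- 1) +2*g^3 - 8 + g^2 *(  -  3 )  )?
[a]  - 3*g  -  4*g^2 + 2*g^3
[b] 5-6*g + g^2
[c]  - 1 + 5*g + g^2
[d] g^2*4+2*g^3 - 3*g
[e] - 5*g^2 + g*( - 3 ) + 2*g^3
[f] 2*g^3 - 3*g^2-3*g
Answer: a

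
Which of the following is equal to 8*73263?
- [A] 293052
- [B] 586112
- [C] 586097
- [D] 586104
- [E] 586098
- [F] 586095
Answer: D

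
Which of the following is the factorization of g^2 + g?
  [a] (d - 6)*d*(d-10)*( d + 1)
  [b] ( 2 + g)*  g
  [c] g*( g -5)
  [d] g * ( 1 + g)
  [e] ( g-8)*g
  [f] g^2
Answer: d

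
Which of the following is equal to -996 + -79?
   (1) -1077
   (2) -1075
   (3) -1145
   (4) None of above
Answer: 2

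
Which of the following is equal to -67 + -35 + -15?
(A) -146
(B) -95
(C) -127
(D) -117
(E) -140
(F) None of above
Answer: D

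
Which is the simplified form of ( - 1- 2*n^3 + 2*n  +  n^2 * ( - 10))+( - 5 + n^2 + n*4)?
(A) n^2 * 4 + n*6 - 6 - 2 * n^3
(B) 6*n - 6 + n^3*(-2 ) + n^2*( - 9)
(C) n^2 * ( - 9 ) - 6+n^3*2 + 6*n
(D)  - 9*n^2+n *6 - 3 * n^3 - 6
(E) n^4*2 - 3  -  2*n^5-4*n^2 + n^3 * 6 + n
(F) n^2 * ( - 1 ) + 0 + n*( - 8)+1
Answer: B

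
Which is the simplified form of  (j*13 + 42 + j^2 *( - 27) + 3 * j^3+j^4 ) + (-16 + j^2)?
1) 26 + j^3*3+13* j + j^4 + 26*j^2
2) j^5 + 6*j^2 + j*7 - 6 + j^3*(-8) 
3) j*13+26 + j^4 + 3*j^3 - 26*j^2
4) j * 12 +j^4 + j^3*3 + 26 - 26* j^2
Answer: 3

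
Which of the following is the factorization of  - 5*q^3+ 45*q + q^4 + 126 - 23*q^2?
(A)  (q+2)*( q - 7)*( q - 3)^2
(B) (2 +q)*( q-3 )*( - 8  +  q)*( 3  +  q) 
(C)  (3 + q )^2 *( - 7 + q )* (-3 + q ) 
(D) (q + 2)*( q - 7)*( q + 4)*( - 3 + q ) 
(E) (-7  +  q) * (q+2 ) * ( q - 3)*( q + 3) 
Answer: E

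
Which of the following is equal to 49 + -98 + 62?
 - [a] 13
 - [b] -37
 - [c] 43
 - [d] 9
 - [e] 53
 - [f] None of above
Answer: a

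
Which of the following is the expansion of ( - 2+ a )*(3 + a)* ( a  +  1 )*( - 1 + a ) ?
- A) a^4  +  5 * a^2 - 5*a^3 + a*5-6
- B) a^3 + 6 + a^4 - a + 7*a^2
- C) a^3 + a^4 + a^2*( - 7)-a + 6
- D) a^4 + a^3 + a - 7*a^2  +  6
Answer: C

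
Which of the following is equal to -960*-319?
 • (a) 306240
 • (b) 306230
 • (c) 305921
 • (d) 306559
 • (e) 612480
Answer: a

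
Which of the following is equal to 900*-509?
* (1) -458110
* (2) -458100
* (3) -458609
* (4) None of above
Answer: 2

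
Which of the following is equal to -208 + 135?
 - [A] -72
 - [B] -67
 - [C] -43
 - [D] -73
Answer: D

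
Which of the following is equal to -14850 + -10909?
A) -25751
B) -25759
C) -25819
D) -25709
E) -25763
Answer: B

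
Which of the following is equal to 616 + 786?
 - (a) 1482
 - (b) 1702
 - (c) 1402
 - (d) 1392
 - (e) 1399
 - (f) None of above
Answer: c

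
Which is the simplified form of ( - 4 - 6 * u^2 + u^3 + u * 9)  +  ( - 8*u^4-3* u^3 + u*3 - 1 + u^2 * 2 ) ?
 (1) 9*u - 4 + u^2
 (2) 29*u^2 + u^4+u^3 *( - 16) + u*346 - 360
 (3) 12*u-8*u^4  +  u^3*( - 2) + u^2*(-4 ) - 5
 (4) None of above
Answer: 3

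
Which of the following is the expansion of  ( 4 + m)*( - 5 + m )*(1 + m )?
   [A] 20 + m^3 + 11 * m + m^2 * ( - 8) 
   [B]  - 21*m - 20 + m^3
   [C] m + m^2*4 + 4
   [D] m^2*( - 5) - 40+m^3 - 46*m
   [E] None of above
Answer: B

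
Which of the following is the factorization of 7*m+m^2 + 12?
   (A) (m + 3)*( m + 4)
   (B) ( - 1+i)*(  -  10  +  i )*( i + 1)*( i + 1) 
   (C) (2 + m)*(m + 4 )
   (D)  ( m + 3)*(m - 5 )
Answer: A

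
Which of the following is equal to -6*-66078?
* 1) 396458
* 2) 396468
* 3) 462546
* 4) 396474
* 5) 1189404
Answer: 2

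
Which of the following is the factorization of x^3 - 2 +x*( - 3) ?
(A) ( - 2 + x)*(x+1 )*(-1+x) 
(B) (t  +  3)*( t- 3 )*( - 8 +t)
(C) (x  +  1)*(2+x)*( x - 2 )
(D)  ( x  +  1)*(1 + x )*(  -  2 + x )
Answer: D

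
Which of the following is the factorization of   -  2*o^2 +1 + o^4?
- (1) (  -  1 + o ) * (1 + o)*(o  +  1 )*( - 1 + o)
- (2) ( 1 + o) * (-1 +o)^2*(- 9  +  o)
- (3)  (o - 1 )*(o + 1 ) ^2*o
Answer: 1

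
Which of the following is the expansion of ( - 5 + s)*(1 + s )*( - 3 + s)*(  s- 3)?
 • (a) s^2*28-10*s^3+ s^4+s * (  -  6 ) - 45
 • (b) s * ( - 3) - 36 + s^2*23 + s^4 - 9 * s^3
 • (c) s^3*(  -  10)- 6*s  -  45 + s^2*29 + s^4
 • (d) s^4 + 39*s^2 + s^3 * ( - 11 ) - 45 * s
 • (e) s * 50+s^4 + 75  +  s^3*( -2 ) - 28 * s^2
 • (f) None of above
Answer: a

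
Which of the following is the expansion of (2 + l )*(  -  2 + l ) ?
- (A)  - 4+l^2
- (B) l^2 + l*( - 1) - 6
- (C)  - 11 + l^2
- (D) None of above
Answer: A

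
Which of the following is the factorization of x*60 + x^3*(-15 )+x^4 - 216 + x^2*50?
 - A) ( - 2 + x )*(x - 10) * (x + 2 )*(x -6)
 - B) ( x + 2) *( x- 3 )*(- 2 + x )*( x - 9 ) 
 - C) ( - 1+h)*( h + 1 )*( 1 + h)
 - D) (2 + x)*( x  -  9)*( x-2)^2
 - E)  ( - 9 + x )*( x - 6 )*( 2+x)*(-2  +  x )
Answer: E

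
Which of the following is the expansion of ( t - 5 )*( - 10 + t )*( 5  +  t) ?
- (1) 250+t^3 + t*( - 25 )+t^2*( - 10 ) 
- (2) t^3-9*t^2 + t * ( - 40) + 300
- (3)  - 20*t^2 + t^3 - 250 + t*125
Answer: 1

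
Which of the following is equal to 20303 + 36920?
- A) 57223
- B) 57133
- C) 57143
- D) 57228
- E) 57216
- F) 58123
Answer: A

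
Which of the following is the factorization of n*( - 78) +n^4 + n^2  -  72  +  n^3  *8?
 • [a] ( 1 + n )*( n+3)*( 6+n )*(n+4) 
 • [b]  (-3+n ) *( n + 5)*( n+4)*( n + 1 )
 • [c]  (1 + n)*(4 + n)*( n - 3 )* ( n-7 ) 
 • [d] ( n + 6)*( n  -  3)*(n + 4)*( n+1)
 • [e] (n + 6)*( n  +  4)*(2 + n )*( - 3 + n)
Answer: d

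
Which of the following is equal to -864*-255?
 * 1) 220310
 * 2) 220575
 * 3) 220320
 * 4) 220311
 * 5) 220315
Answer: 3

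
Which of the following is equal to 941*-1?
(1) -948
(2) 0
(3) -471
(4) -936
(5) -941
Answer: 5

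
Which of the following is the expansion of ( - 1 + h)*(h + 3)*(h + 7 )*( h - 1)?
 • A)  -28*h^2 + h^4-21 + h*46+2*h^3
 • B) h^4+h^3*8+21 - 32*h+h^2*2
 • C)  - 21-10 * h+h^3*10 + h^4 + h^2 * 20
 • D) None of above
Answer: B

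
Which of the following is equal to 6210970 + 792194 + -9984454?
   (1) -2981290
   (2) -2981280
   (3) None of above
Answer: 1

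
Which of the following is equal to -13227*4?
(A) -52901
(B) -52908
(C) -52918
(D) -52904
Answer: B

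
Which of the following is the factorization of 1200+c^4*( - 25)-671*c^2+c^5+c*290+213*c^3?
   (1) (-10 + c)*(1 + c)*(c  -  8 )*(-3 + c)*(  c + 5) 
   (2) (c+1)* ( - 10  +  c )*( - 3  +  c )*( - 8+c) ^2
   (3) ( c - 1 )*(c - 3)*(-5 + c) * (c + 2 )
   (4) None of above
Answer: 4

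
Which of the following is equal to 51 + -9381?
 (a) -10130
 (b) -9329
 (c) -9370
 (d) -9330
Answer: d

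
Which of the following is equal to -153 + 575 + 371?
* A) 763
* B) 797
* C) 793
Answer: C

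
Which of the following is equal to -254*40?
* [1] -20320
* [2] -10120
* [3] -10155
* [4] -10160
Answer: 4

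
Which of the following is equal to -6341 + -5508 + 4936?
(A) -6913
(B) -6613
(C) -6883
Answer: A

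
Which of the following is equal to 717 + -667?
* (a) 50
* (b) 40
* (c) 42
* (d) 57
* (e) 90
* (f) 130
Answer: a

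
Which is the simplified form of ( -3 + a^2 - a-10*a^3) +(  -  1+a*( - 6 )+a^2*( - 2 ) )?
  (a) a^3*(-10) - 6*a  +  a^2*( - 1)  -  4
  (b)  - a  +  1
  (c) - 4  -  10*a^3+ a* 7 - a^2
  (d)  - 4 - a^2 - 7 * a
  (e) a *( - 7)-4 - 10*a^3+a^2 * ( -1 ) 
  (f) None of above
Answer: e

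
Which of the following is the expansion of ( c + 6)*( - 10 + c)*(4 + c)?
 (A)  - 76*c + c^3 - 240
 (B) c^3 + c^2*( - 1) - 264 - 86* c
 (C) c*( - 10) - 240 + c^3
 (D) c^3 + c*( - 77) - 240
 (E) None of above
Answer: A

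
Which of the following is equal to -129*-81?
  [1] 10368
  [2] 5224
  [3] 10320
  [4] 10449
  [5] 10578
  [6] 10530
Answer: 4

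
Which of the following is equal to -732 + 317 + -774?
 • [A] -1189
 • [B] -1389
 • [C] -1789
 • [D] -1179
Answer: A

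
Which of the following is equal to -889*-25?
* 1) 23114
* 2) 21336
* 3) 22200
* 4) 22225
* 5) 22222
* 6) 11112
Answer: 4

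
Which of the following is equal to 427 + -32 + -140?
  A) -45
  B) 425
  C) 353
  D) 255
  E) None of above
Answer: D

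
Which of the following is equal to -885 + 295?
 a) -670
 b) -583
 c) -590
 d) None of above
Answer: c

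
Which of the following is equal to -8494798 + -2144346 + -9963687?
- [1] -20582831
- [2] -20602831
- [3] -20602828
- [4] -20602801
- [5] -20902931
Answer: 2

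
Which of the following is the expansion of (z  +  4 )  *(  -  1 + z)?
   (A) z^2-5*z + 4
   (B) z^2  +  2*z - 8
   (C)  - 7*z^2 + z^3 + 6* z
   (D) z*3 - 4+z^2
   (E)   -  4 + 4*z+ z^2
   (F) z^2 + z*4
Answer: D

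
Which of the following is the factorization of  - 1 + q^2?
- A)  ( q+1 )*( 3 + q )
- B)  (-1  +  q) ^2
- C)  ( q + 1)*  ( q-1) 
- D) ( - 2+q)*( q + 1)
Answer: C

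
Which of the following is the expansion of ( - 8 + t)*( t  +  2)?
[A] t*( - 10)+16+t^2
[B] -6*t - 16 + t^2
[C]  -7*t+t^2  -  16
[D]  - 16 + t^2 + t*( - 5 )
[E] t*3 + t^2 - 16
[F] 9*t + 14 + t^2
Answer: B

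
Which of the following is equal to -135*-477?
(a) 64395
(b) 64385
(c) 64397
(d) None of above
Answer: a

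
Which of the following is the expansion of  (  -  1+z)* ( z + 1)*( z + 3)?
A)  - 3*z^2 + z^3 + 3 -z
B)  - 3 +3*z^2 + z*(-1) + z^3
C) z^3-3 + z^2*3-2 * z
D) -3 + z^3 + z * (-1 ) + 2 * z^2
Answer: B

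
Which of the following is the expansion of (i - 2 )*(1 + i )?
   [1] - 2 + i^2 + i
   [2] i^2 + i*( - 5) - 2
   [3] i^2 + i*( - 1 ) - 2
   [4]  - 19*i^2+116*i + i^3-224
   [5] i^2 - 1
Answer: 3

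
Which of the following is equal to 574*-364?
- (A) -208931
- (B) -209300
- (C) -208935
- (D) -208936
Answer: D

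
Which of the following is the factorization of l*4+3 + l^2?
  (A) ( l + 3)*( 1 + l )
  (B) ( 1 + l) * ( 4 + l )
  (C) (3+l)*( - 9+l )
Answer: A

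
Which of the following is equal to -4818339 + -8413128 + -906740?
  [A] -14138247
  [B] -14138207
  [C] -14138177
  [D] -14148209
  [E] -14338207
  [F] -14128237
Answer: B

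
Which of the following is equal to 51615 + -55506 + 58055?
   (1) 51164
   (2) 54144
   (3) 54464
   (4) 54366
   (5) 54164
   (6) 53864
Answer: 5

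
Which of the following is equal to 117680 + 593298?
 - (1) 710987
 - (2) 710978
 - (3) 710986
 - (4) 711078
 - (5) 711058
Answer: 2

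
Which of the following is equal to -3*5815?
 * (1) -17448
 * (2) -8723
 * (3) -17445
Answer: 3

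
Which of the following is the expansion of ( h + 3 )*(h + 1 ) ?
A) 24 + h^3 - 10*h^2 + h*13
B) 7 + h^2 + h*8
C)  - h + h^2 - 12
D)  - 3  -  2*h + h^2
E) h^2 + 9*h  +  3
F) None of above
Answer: F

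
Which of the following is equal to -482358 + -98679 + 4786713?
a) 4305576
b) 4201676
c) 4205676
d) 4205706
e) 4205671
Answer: c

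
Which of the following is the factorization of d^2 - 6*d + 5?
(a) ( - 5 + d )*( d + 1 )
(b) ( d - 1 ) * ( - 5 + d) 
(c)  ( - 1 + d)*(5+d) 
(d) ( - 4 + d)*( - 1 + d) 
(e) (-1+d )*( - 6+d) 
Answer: b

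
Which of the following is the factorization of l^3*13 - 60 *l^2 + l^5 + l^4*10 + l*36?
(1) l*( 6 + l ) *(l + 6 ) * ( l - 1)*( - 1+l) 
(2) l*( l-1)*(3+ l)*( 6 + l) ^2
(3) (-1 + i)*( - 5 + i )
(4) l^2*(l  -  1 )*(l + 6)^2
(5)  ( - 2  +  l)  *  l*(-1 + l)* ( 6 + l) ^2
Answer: 1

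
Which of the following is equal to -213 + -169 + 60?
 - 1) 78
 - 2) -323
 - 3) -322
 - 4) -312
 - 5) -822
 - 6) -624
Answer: 3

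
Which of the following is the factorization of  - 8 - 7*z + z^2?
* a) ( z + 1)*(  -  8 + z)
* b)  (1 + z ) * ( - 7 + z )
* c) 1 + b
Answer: a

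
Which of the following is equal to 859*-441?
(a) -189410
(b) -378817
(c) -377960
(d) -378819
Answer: d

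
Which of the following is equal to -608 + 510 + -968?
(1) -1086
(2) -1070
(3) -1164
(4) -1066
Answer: 4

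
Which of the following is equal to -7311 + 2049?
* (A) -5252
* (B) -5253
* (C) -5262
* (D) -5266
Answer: C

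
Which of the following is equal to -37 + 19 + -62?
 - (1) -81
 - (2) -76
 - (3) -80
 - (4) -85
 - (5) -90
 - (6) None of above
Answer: 3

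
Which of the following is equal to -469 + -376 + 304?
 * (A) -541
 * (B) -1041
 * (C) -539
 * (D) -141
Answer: A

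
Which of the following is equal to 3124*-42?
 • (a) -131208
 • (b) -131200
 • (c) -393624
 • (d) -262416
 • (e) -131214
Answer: a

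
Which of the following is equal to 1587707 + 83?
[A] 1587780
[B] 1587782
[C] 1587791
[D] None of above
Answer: D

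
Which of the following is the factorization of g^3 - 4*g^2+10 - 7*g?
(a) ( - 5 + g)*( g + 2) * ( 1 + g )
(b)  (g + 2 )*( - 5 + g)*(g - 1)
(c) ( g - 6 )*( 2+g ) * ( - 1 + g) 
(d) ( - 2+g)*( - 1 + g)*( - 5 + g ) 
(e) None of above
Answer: b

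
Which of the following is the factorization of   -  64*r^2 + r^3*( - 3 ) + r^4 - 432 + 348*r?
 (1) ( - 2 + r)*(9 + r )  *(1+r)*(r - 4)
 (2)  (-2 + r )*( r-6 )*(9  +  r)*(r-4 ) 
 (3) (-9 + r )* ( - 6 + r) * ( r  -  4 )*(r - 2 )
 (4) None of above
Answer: 2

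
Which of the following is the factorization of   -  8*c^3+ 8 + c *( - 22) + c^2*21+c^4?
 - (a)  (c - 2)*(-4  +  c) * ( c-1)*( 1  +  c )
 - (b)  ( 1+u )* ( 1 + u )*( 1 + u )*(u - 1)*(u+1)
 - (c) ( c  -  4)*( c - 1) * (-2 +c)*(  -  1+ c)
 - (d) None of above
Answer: c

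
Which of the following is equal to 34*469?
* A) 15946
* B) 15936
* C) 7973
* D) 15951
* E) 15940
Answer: A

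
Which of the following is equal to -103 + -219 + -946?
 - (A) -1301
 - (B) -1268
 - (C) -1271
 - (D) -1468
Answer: B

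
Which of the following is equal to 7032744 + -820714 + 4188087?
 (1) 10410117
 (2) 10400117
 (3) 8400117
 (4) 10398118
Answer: 2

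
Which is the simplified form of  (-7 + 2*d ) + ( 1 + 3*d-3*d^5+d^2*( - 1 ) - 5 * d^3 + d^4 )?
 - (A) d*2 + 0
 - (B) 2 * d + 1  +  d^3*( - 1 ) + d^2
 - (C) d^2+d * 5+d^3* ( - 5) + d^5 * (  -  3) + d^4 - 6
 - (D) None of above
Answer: D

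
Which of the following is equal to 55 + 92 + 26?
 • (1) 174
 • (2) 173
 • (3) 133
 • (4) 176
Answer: 2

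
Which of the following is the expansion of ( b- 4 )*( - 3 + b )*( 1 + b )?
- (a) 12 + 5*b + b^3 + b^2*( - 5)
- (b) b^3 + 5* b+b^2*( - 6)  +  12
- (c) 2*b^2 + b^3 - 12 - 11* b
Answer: b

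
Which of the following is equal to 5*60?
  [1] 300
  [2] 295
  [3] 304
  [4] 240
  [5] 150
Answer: 1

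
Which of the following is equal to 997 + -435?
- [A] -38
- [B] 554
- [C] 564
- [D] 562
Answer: D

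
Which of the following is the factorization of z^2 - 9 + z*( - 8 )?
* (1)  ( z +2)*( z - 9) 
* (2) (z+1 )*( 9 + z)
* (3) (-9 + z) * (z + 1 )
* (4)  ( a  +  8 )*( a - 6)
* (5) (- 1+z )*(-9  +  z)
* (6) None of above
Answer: 3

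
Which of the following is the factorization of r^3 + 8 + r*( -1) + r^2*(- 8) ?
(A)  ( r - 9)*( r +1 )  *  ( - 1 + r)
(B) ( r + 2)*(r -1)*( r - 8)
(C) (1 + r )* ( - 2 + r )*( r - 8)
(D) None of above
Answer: D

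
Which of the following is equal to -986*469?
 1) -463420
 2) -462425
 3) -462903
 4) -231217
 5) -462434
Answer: 5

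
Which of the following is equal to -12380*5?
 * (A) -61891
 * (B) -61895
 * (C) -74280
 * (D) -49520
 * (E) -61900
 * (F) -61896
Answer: E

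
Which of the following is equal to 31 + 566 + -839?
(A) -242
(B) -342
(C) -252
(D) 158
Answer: A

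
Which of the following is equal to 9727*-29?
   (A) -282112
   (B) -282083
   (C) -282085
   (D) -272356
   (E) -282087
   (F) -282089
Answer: B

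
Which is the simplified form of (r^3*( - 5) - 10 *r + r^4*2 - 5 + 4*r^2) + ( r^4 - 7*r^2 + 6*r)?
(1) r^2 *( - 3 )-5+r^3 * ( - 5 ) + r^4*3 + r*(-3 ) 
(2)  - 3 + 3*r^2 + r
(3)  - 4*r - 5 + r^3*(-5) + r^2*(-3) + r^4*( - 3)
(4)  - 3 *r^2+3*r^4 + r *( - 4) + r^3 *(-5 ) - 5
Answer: 4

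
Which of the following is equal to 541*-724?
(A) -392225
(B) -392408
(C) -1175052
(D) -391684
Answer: D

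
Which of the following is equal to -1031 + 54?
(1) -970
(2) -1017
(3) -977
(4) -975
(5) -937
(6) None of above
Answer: 3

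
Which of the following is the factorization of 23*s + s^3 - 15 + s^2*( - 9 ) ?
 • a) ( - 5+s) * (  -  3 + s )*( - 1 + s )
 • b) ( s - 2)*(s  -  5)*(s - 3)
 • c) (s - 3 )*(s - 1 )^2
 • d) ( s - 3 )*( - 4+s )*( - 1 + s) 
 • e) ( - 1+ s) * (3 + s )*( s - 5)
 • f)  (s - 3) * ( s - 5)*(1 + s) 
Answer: a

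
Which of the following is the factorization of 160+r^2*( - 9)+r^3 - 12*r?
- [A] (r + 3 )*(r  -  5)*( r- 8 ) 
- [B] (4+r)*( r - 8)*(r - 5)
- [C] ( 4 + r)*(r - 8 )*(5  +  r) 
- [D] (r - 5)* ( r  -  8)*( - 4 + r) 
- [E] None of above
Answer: B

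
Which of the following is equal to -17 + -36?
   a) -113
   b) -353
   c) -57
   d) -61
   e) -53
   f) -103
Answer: e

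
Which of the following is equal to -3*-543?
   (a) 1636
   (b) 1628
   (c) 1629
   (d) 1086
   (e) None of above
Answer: c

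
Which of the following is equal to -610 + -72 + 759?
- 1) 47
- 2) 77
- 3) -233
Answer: 2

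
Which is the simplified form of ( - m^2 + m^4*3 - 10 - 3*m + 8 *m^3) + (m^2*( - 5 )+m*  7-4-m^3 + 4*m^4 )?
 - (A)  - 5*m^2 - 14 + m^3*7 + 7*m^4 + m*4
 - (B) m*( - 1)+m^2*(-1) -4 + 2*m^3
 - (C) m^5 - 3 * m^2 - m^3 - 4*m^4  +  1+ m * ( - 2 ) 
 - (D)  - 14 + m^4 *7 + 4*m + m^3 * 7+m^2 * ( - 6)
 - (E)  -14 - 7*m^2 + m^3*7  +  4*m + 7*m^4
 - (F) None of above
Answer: D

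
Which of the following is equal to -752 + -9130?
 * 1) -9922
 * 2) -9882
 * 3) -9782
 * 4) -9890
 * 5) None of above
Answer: 2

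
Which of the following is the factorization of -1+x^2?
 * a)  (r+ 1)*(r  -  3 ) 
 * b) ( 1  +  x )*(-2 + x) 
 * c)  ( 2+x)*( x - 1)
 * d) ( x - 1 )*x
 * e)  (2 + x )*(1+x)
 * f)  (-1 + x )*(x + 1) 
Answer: f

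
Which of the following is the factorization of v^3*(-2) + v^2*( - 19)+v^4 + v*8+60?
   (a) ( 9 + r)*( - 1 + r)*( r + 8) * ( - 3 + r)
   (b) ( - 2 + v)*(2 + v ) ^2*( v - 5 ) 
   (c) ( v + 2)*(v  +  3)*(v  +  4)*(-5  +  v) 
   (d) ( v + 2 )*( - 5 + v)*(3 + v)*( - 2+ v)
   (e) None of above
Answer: d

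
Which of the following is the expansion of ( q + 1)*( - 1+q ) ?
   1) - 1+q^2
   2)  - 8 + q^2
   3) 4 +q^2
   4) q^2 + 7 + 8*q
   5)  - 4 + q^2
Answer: 1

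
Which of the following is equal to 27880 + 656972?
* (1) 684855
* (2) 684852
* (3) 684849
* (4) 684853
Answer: 2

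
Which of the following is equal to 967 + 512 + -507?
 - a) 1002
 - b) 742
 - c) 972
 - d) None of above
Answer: c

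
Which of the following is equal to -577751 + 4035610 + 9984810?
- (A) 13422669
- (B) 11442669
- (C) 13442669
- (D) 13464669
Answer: C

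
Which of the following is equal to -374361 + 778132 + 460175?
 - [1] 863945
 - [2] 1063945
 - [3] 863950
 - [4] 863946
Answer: 4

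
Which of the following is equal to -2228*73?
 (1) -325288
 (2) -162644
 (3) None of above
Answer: 2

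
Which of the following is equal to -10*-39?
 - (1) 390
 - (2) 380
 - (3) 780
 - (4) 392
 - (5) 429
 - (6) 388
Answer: 1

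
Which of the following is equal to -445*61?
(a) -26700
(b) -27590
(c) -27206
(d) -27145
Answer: d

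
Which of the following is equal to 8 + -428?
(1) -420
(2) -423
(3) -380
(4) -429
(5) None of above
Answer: 1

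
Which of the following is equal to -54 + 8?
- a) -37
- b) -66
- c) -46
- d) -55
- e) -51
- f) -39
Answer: c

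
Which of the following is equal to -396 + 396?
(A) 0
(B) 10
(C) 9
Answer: A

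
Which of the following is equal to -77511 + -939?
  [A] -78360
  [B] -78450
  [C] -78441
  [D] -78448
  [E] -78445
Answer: B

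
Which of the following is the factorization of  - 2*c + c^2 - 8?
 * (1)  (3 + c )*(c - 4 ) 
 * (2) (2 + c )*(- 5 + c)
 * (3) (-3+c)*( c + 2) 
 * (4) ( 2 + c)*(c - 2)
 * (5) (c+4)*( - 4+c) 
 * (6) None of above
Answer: 6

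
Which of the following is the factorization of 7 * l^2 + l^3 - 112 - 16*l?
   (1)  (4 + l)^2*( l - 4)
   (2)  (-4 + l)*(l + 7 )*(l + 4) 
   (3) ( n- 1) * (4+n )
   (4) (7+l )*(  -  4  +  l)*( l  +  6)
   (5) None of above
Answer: 2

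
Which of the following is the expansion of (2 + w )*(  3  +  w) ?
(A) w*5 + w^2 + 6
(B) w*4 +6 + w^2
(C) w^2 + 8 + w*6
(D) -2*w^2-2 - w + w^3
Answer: A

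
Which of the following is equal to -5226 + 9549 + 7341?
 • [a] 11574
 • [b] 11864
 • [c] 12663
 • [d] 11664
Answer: d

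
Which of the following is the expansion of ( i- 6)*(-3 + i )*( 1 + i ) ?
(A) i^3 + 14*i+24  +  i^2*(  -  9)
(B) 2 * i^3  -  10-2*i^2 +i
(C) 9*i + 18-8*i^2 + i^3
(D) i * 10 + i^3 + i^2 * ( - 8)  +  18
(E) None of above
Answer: C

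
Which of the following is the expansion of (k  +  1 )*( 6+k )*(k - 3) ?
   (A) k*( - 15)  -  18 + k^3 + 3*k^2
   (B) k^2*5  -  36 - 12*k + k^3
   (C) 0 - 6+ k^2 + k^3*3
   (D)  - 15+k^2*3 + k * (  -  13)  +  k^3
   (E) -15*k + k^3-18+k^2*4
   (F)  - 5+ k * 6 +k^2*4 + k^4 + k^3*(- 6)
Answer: E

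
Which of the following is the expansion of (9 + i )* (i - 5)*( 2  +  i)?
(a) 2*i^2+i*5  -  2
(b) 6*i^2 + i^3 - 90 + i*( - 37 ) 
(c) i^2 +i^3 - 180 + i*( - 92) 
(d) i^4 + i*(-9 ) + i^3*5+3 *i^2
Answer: b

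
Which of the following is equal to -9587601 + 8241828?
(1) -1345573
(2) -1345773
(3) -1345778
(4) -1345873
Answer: 2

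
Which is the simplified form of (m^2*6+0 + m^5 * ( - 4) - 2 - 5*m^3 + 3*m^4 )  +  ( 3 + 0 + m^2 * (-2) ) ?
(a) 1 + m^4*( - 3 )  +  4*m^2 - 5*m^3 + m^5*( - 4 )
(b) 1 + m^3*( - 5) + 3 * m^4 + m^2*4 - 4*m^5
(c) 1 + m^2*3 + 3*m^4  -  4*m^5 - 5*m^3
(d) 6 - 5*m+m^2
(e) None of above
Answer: b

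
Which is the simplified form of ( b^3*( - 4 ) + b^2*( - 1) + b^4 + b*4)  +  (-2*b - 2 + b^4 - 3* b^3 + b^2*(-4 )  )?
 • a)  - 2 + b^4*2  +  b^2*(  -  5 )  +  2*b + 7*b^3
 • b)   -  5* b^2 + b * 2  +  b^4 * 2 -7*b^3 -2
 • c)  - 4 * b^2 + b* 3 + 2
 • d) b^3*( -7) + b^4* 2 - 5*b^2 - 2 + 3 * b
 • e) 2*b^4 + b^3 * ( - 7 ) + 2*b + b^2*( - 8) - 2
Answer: b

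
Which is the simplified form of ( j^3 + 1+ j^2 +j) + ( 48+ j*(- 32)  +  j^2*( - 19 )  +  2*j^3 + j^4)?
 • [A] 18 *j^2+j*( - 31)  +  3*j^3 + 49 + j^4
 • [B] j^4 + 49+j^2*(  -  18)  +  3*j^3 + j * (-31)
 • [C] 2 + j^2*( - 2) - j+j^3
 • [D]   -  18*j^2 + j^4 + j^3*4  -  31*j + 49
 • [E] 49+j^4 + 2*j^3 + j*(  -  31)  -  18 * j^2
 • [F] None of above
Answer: B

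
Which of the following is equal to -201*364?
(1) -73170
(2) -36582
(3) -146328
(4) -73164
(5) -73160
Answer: 4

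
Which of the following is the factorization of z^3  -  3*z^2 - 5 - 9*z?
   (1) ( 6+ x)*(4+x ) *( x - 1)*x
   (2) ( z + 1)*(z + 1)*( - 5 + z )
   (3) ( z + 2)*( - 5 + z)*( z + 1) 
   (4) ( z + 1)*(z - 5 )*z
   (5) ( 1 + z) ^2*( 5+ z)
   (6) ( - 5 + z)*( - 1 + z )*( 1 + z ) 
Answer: 2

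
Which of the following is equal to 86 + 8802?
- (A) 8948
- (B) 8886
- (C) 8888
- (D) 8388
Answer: C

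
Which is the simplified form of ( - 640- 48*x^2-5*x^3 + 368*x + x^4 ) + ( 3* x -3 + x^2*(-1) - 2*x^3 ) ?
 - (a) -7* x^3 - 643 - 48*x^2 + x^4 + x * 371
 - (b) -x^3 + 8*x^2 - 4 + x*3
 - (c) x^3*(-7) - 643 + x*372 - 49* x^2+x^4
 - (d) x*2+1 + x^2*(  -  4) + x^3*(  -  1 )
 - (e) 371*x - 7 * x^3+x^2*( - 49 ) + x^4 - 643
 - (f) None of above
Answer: e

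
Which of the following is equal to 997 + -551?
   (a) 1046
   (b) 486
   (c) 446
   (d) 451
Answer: c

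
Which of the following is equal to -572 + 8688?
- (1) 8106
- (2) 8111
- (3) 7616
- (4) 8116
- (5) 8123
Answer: 4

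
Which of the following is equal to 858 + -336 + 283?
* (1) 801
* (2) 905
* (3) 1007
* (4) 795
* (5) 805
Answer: 5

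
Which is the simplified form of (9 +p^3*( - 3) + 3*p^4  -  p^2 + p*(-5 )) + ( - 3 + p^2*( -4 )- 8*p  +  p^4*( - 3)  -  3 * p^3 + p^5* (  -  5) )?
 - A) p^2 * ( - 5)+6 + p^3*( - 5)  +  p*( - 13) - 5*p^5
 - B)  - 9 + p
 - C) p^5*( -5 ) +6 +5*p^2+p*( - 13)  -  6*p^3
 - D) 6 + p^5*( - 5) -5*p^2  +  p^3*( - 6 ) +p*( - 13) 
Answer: D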